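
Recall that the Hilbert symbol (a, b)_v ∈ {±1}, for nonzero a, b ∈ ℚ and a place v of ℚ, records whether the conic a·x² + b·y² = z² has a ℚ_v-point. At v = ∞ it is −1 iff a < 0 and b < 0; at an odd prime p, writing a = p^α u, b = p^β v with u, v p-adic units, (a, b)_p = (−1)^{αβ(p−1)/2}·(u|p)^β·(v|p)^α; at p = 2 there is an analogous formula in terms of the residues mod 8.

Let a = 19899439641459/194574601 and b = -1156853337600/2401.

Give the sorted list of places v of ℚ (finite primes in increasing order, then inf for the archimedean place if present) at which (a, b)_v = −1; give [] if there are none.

Mod squares: a ≡ 4371, b ≡ -188094. Check v ∈ {∞, 2, 3, 5, 7, 13, 17, 23, 29, 31, 37, 47}.
v=47: a=47^1·(≡26), b=47^1·(≡35) mod 47; (26|47)=-1, (35|47)=-1; (−1)^{1·1·23}·(-1)^1·(-1)^1 = -1.
v=∞: 4371 > 0 and -188094 < 0  ⇒  (a,b)_∞ = +1.
v=29: a=29^-2·(≡17), b=29^1·(≡2) mod 29; (17|29)=-1, (2|29)=-1; (−1)^{-2·1·14}·(-1)^1·(-1)^-2 = -1.
v=13: a=13^-2·(≡4), b=13^0·(≡3) mod 13; (4|13)=+1, (3|13)=+1; (−1)^{-2·0·6}·(+1)^0·(+1)^-2 = +1.
v=31: a=31^1·(≡15), b=31^2·(≡14) mod 31; (15|31)=-1, (14|31)=+1; (−1)^{1·2·15}·(-1)^2·(+1)^1 = +1.
v=23: a=23^0·(≡2), b=23^1·(≡5) mod 23; (2|23)=+1, (5|23)=-1; (−1)^{0·1·11}·(+1)^1·(-1)^0 = +1.
v=17: a=17^2·(≡2), b=17^0·(≡11) mod 17; (2|17)=+1, (11|17)=-1; (−1)^{2·0·8}·(+1)^0·(-1)^2 = +1.
v=3: a=3^9·(≡2), b=3^1·(≡2) mod 3; (2|3)=-1, (2|3)=-1; (−1)^{9·1·1}·(-1)^1·(-1)^9 = -1.
v=7: a=7^4·(≡3), b=7^-4·(≡5) mod 7; (3|7)=-1, (5|7)=-1; (−1)^{4·-4·3}·(-1)^-4·(-1)^4 = +1.
v=5: a=5^0·(≡4), b=5^2·(≡1) mod 5; (4|5)=+1, (1|5)=+1; (−1)^{0·2·2}·(+1)^2·(+1)^0 = +1.
v=37: a=37^-2·(≡29), b=37^0·(≡15) mod 37; (29|37)=-1, (15|37)=-1; (−1)^{-2·0·18}·(-1)^0·(-1)^-2 = +1.
v=2: v_2(a)=0, v_2(b)=9; units ≡ 3, 1 (mod 8); ε·ε+αω+βω = 1·0+0·0+9·1 ≡ 1  ⇒  (a,b)_2 = -1.
|Ram(4371, -188094)| = 4, even; anisotropic at {2, 3, 29, 47}.

[2, 3, 29, 47]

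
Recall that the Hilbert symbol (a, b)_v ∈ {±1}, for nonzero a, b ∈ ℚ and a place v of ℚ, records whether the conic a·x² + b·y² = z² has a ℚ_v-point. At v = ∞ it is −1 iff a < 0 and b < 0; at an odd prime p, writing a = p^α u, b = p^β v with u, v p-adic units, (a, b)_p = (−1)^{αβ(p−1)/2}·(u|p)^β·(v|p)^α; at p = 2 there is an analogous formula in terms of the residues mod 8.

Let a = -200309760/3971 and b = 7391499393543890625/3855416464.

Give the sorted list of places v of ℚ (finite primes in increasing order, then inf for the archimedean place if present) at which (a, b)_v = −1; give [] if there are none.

[3, 7, 11, 13]

Mod squares: a ≡ -26565, b ≡ 1001. Check v ∈ {∞, 2, 3, 5, 7, 11, 13, 19, 23, 41, 43}.
v=19: a=19^-2·(≡7), b=19^-4·(≡10) mod 19; (7|19)=+1, (10|19)=-1; (−1)^{-2·-4·9}·(+1)^-4·(-1)^-2 = +1.
v=11: a=11^-1·(≡1), b=11^1·(≡3) mod 11; (1|11)=+1, (3|11)=+1; (−1)^{-1·1·5}·(+1)^1·(+1)^-1 = -1.
v=41: a=41^0·(≡13), b=41^2·(≡14) mod 41; (13|41)=-1, (14|41)=-1; (−1)^{0·2·20}·(-1)^2·(-1)^0 = +1.
v=7: a=7^1·(≡6), b=7^1·(≡3) mod 7; (6|7)=-1, (3|7)=-1; (−1)^{1·1·3}·(-1)^1·(-1)^1 = -1.
v=3: a=3^5·(≡1), b=3^12·(≡2) mod 3; (1|3)=+1, (2|3)=-1; (−1)^{5·12·1}·(+1)^12·(-1)^5 = -1.
v=43: a=43^0·(≡10), b=43^-2·(≡7) mod 43; (10|43)=+1, (7|43)=-1; (−1)^{0·-2·21}·(+1)^-2·(-1)^0 = +1.
v=2: v_2(a)=10, v_2(b)=-4; units ≡ 3, 1 (mod 8); ε·ε+αω+βω = 1·0+10·0+-4·1 ≡ 0  ⇒  (a,b)_2 = +1.
v=∞: -26565 < 0 and 1001 > 0  ⇒  (a,b)_∞ = +1.
v=23: a=23^1·(≡4), b=23^2·(≡9) mod 23; (4|23)=+1, (9|23)=+1; (−1)^{1·2·11}·(+1)^2·(+1)^1 = +1.
v=5: a=5^1·(≡3), b=5^6·(≡1) mod 5; (3|5)=-1, (1|5)=+1; (−1)^{1·6·2}·(-1)^6·(+1)^1 = +1.
v=13: a=13^0·(≡2), b=13^1·(≡12) mod 13; (2|13)=-1, (12|13)=+1; (−1)^{0·1·6}·(-1)^1·(+1)^0 = -1.
|Ram(-26565, 1001)| = 4, even; anisotropic at {3, 7, 11, 13}.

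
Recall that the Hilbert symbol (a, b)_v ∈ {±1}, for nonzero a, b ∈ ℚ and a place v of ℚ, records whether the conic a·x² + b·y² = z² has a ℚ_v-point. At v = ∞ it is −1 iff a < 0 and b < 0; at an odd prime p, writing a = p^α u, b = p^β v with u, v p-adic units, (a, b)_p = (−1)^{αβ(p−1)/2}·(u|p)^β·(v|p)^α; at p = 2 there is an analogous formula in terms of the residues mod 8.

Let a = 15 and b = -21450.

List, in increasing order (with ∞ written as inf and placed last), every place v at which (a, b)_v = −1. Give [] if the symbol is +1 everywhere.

(a, b) ≡ (15, -858) mod (ℚ^×)²; places V = {2, 3, 5, 11, 13, ∞}.
(a,b)_∞: sgn(15)=+, sgn(-858)=−, so +1.
(a,b)_2: α=0, β=1; u≡7, v≡3 (mod 8); ε(u)ε(v)=1·1, αω(v)=0·1, βω(u)=1·0; sum ≡ 1  ⇒  -1.
(a,b)_11: α=0, u≡4; β=1, v≡8 (mod 11); (4|11)=+1, (8|11)=-1; sign (−1)^0·+1^1·-1^0 = +1.
(a,b)_3: α=1, u≡2; β=1, v≡2 (mod 3); (2|3)=-1, (2|3)=-1; sign (−1)^1·-1^1·-1^1 = -1.
(a,b)_13: α=0, u≡2; β=1, v≡1 (mod 13); (2|13)=-1, (1|13)=+1; sign (−1)^0·-1^1·+1^0 = -1.
(a,b)_5: α=1, u≡3; β=2, v≡2 (mod 5); (3|5)=-1, (2|5)=-1; sign (−1)^0·-1^2·-1^1 = -1.
|Ram(15, -858)| = 4, even; anisotropic at {2, 3, 5, 13}.

[2, 3, 5, 13]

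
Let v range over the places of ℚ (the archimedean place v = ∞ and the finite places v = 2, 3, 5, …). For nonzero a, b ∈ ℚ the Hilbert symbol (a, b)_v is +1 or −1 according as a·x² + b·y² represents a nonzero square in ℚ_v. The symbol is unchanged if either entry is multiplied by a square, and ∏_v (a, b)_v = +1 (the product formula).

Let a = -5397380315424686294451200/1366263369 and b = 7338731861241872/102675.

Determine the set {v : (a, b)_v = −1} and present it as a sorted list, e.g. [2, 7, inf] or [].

[2, 13, 29, 31]

Mod squares: a ≡ -713, b ≡ 1131. Check v ∈ {∞, 2, 3, 5, 7, 13, 17, 23, 29, 31, 37}.
v=37: a=37^-4·(≡4), b=37^-2·(≡16) mod 37; (4|37)=+1, (16|37)=+1; (−1)^{-4·-2·18}·(+1)^-2·(+1)^-4 = +1.
v=23: a=23^3·(≡5), b=23^2·(≡8) mod 23; (5|23)=-1, (8|23)=+1; (−1)^{3·2·11}·(-1)^2·(+1)^3 = +1.
v=29: a=29^2·(≡19), b=29^1·(≡15) mod 29; (19|29)=-1, (15|29)=-1; (−1)^{2·1·14}·(-1)^1·(-1)^2 = -1.
v=17: a=17^4·(≡13), b=17^2·(≡8) mod 17; (13|17)=+1, (8|17)=+1; (−1)^{4·2·8}·(+1)^2·(+1)^4 = +1.
v=2: v_2(a)=10, v_2(b)=4; units ≡ 7, 3 (mod 8); ε·ε+αω+βω = 1·1+10·1+4·0 ≡ 1  ⇒  (a,b)_2 = -1.
v=13: a=13^2·(≡6), b=13^3·(≡1) mod 13; (6|13)=-1, (1|13)=+1; (−1)^{2·3·6}·(-1)^3·(+1)^2 = -1.
v=3: a=3^-6·(≡1), b=3^-1·(≡2) mod 3; (1|3)=+1, (2|3)=-1; (−1)^{-6·-1·1}·(+1)^-1·(-1)^-6 = +1.
v=∞: -713 < 0 and 1131 > 0  ⇒  (a,b)_∞ = +1.
v=7: a=7^2·(≡2), b=7^2·(≡4) mod 7; (2|7)=+1, (4|7)=+1; (−1)^{2·2·3}·(+1)^2·(+1)^2 = +1.
v=31: a=31^3·(≡19), b=31^2·(≡15) mod 31; (19|31)=+1, (15|31)=-1; (−1)^{3·2·15}·(+1)^2·(-1)^3 = -1.
v=5: a=5^2·(≡3), b=5^-2·(≡1) mod 5; (3|5)=-1, (1|5)=+1; (−1)^{2·-2·2}·(-1)^-2·(+1)^2 = +1.
|Ram(-713, 1131)| = 4, even; anisotropic at {2, 13, 29, 31}.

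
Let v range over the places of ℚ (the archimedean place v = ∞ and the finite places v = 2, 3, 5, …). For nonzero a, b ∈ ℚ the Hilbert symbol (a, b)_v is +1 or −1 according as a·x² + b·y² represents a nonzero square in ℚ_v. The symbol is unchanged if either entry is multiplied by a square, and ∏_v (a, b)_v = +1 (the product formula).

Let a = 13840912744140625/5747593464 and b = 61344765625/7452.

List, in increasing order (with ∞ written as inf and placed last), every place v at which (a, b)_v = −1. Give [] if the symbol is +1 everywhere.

Mod squares: a ≡ 624910, b ≡ 312455. Check v ∈ {∞, 2, 3, 5, 11, 13, 17, 19, 23}.
v=2: v_2(a)=-3, v_2(b)=-2; units ≡ 7, 7 (mod 8); ε·ε+αω+βω = 1·1+-3·0+-2·0 ≡ 1  ⇒  (a,b)_2 = -1.
v=13: a=13^1·(≡3), b=13^1·(≡8) mod 13; (3|13)=+1, (8|13)=-1; (−1)^{1·1·6}·(+1)^1·(-1)^1 = -1.
v=11: a=11^1·(≡6), b=11^1·(≡9) mod 11; (6|11)=-1, (9|11)=+1; (−1)^{1·1·5}·(-1)^1·(+1)^1 = +1.
v=∞: 624910 > 0 and 312455 > 0  ⇒  (a,b)_∞ = +1.
v=19: a=19^3·(≡4), b=19^1·(≡8) mod 19; (4|19)=+1, (8|19)=-1; (−1)^{3·1·9}·(+1)^1·(-1)^3 = +1.
v=3: a=3^-10·(≡1), b=3^-4·(≡2) mod 3; (1|3)=+1, (2|3)=-1; (−1)^{-10·-4·1}·(+1)^-4·(-1)^-10 = +1.
v=5: a=5^11·(≡2), b=5^7·(≡4) mod 5; (2|5)=-1, (4|5)=+1; (−1)^{11·7·2}·(-1)^7·(+1)^11 = -1.
v=23: a=23^-3·(≡19), b=23^-1·(≡21) mod 23; (19|23)=-1, (21|23)=-1; (−1)^{-3·-1·11}·(-1)^-1·(-1)^-3 = -1.
v=17: a=17^2·(≡7), b=17^2·(≡12) mod 17; (7|17)=-1, (12|17)=-1; (−1)^{2·2·8}·(-1)^2·(-1)^2 = +1.
(624910, 312455 / ℚ) ramifies at {2, 5, 13, 23}: a division algebra.

[2, 5, 13, 23]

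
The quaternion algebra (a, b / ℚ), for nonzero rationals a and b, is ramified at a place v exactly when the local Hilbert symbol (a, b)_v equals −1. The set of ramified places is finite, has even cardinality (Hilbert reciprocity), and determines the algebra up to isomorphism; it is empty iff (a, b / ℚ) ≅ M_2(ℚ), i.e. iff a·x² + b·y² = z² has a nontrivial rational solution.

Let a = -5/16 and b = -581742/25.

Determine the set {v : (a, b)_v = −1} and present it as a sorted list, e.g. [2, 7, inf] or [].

[2, 5, 19, inf]

Mod squares: a ≡ -5, b ≡ -798. Check v ∈ {∞, 2, 3, 5, 7, 19}.
v=∞: -5 < 0 and -798 < 0  ⇒  (a,b)_∞ = -1.
v=7: a=7^0·(≡1), b=7^1·(≡3) mod 7; (1|7)=+1, (3|7)=-1; (−1)^{0·1·3}·(+1)^1·(-1)^0 = +1.
v=3: a=3^0·(≡1), b=3^7·(≡1) mod 3; (1|3)=+1, (1|3)=+1; (−1)^{0·7·1}·(+1)^7·(+1)^0 = +1.
v=2: v_2(a)=-4, v_2(b)=1; units ≡ 3, 1 (mod 8); ε·ε+αω+βω = 1·0+-4·0+1·1 ≡ 1  ⇒  (a,b)_2 = -1.
v=19: a=19^0·(≡8), b=19^1·(≡8) mod 19; (8|19)=-1, (8|19)=-1; (−1)^{0·1·9}·(-1)^1·(-1)^0 = -1.
v=5: a=5^1·(≡4), b=5^-2·(≡3) mod 5; (4|5)=+1, (3|5)=-1; (−1)^{1·-2·2}·(+1)^-2·(-1)^1 = -1.
(-5, -798 / ℚ) ramifies at {2, 5, 19, ∞}: a division algebra.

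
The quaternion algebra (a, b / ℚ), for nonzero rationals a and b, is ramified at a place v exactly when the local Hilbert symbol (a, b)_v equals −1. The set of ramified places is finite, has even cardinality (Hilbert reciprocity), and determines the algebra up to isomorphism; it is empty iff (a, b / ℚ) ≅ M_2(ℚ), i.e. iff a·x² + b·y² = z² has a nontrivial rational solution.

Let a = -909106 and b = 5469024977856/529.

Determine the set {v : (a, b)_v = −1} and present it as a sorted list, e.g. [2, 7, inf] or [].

[2, 31]

Mod squares: a ≡ -946, b ≡ 31. Check v ∈ {∞, 2, 3, 11, 23, 31, 37, 43}.
v=2: v_2(a)=1, v_2(b)=6; units ≡ 7, 7 (mod 8); ε·ε+αω+βω = 1·1+1·0+6·0 ≡ 1  ⇒  (a,b)_2 = -1.
v=37: a=37^0·(≡21), b=37^2·(≡17) mod 37; (21|37)=+1, (17|37)=-1; (−1)^{0·2·18}·(+1)^2·(-1)^0 = +1.
v=∞: -946 < 0 and 31 > 0  ⇒  (a,b)_∞ = +1.
v=11: a=11^1·(≡8), b=11^2·(≡4) mod 11; (8|11)=-1, (4|11)=+1; (−1)^{1·2·5}·(-1)^2·(+1)^1 = +1.
v=43: a=43^1·(≡14), b=43^2·(≡11) mod 43; (14|43)=+1, (11|43)=+1; (−1)^{1·2·21}·(+1)^2·(+1)^1 = +1.
v=31: a=31^2·(≡15), b=31^1·(≡28) mod 31; (15|31)=-1, (28|31)=+1; (−1)^{2·1·15}·(-1)^1·(+1)^2 = -1.
v=23: a=23^0·(≡15), b=23^-2·(≡9) mod 23; (15|23)=-1, (9|23)=+1; (−1)^{0·-2·11}·(-1)^-2·(+1)^0 = +1.
v=3: a=3^0·(≡2), b=3^2·(≡1) mod 3; (2|3)=-1, (1|3)=+1; (−1)^{0·2·1}·(-1)^2·(+1)^0 = +1.
|Ram(-946, 31)| = 2, even; anisotropic at {2, 31}.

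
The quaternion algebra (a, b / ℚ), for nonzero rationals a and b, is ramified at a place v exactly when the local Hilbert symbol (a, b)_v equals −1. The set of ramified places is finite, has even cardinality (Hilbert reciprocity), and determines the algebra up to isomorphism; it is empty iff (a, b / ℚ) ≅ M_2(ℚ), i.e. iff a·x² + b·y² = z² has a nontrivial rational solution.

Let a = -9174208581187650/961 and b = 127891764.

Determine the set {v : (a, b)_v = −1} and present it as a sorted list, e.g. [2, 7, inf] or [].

(a, b) ≡ (-546, 429) mod (ℚ^×)²; places V = {2, 3, 5, 7, 11, 13, 31, ∞}.
(a,b)_2: α=1, β=2; u≡7, v≡5 (mod 8); ε(u)ε(v)=1·0, αω(v)=1·1, βω(u)=2·0; sum ≡ 1  ⇒  -1.
(a,b)_5: α=2, u≡4; β=0, v≡4 (mod 5); (4|5)=+1, (4|5)=+1; sign (−1)^0·+1^0·+1^2 = +1.
(a,b)_7: α=5, u≡5; β=2, v≡2 (mod 7); (5|7)=-1, (2|7)=+1; sign (−1)^0·-1^2·+1^5 = +1.
(a,b)_∞: sgn(-546)=−, sgn(429)=+, so +1.
(a,b)_13: α=5, u≡1; β=3, v≡11 (mod 13); (1|13)=+1, (11|13)=-1; sign (−1)^0·+1^3·-1^5 = -1.
(a,b)_3: α=5, u≡1; β=3, v≡2 (mod 3); (1|3)=+1, (2|3)=-1; sign (−1)^1·+1^3·-1^5 = +1.
(a,b)_31: α=-2, u≡6; β=0, v≡24 (mod 31); (6|31)=-1, (24|31)=-1; sign (−1)^0·-1^0·-1^-2 = +1.
(a,b)_11: α=2, u≡4; β=1, v≡8 (mod 11); (4|11)=+1, (8|11)=-1; sign (−1)^0·+1^1·-1^2 = +1.
|Ram(-546, 429)| = 2, even; anisotropic at {2, 13}.

[2, 13]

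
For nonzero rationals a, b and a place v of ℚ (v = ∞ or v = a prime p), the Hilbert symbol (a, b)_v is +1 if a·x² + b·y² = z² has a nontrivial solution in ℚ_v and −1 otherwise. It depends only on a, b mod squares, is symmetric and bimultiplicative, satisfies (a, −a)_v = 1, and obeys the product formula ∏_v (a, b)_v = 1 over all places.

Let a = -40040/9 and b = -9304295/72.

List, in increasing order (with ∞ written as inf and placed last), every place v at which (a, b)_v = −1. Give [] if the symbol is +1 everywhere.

[2, 7, 13, inf]

(a, b) ≡ (-10010, -910) mod (ℚ^×)²; places V = {2, 3, 5, 7, 11, 13, ∞}.
(a,b)_∞: sgn(-10010)=−, sgn(-910)=−, so -1.
(a,b)_7: α=1, u≡3; β=1, v≡5 (mod 7); (3|7)=-1, (5|7)=-1; sign (−1)^1·-1^1·-1^1 = -1.
(a,b)_11: α=1, u≡5; β=2, v≡1 (mod 11); (5|11)=+1, (1|11)=+1; sign (−1)^0·+1^2·+1^1 = +1.
(a,b)_3: α=-2, u≡1; β=-2, v≡2 (mod 3); (1|3)=+1, (2|3)=-1; sign (−1)^0·+1^-2·-1^-2 = +1.
(a,b)_5: α=1, u≡3; β=1, v≡3 (mod 5); (3|5)=-1, (3|5)=-1; sign (−1)^0·-1^1·-1^1 = +1.
(a,b)_2: α=3, β=-3; u≡3, v≡1 (mod 8); ε(u)ε(v)=1·0, αω(v)=3·0, βω(u)=-3·1; sum ≡ 1  ⇒  -1.
(a,b)_13: α=1, u≡3; β=3, v≡6 (mod 13); (3|13)=+1, (6|13)=-1; sign (−1)^0·+1^3·-1^1 = -1.
(-10010, -910 / ℚ) ramifies at {2, 7, 13, ∞}: a division algebra.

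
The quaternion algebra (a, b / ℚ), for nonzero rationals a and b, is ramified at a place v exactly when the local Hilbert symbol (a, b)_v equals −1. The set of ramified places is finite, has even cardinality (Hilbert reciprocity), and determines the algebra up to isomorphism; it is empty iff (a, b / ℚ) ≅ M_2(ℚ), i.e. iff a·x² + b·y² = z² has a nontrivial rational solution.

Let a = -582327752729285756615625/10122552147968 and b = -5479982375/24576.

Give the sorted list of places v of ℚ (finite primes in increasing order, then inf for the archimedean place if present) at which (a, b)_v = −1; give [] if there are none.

Mod squares: a ≡ -1330, b ≡ -570. Check v ∈ {∞, 2, 3, 5, 7, 13, 19, 31}.
v=2: v_2(a)=-21, v_2(b)=-13; units ≡ 7, 3 (mod 8); ε·ε+αω+βω = 1·1+-21·1+-13·0 ≡ 0  ⇒  (a,b)_2 = +1.
v=∞: -1330 < 0 and -570 < 0  ⇒  (a,b)_∞ = -1.
v=31: a=31^4·(≡6), b=31^2·(≡7) mod 31; (6|31)=-1, (7|31)=+1; (−1)^{4·2·15}·(-1)^2·(+1)^4 = +1.
v=19: a=19^3·(≡6), b=19^1·(≡3) mod 19; (6|19)=+1, (3|19)=-1; (−1)^{3·1·9}·(+1)^1·(-1)^3 = +1.
v=5: a=5^5·(≡1), b=5^3·(≡1) mod 5; (1|5)=+1, (1|5)=+1; (−1)^{5·3·2}·(+1)^3·(+1)^5 = +1.
v=7: a=7^9·(≡5), b=7^4·(≡4) mod 7; (5|7)=-1, (4|7)=+1; (−1)^{9·4·3}·(-1)^4·(+1)^9 = +1.
v=3: a=3^6·(≡2), b=3^-1·(≡2) mod 3; (2|3)=-1, (2|3)=-1; (−1)^{6·-1·1}·(-1)^-1·(-1)^6 = -1.
v=13: a=13^-6·(≡1), b=13^0·(≡7) mod 13; (1|13)=+1, (7|13)=-1; (−1)^{-6·0·6}·(+1)^0·(-1)^-6 = +1.
(-1330, -570 / ℚ) ramifies at {3, ∞}: a division algebra.

[3, inf]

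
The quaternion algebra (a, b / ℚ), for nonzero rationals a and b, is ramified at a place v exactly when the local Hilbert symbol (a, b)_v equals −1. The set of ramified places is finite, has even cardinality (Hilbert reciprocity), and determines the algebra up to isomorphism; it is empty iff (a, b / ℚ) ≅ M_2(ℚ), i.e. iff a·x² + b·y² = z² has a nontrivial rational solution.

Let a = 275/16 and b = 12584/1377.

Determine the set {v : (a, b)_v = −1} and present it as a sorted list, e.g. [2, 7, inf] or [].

[2, 11, 13, 17]

Mod squares: a ≡ 11, b ≡ 442. Check v ∈ {∞, 2, 3, 5, 11, 13, 17}.
v=2: v_2(a)=-4, v_2(b)=3; units ≡ 3, 5 (mod 8); ε·ε+αω+βω = 1·0+-4·1+3·1 ≡ 1  ⇒  (a,b)_2 = -1.
v=11: a=11^1·(≡5), b=11^2·(≡8) mod 11; (5|11)=+1, (8|11)=-1; (−1)^{1·2·5}·(+1)^2·(-1)^1 = -1.
v=3: a=3^0·(≡2), b=3^-4·(≡1) mod 3; (2|3)=-1, (1|3)=+1; (−1)^{0·-4·1}·(-1)^-4·(+1)^0 = +1.
v=5: a=5^2·(≡1), b=5^0·(≡2) mod 5; (1|5)=+1, (2|5)=-1; (−1)^{2·0·2}·(+1)^0·(-1)^2 = +1.
v=13: a=13^0·(≡5), b=13^1·(≡7) mod 13; (5|13)=-1, (7|13)=-1; (−1)^{0·1·6}·(-1)^1·(-1)^0 = -1.
v=∞: 11 > 0 and 442 > 0  ⇒  (a,b)_∞ = +1.
v=17: a=17^0·(≡14), b=17^-1·(≡16) mod 17; (14|17)=-1, (16|17)=+1; (−1)^{0·-1·8}·(-1)^-1·(+1)^0 = -1.
|Ram(11, 442)| = 4, even; anisotropic at {2, 11, 13, 17}.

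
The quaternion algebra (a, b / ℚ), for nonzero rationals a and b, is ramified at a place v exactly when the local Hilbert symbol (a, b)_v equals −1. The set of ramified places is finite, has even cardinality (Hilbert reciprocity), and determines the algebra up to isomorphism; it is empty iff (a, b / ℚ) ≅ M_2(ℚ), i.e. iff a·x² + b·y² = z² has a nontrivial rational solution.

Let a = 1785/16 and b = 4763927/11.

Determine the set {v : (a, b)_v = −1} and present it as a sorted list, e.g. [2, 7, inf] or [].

[5, 17, 19, 43]

(a, b) ≡ (1785, 1069453) mod (ℚ^×)²; places V = {2, 3, 5, 7, 11, 17, 19, 43, ∞}.
(a,b)_5: α=1, u≡2; β=0, v≡2 (mod 5); (2|5)=-1, (2|5)=-1; sign (−1)^0·-1^0·-1^1 = -1.
(a,b)_∞: sgn(1785)=+, sgn(1069453)=+, so +1.
(a,b)_2: α=-4, β=0; u≡1, v≡5 (mod 8); ε(u)ε(v)=0·0, αω(v)=-4·1, βω(u)=0·0; sum ≡ 0  ⇒  +1.
(a,b)_19: α=0, u≡13; β=1, v≡6 (mod 19); (13|19)=-1, (6|19)=+1; sign (−1)^0·-1^1·+1^0 = -1.
(a,b)_11: α=0, u≡5; β=-1, v≡3 (mod 11); (5|11)=+1, (3|11)=+1; sign (−1)^0·+1^-1·+1^0 = +1.
(a,b)_7: α=1, u≡5; β=3, v≡2 (mod 7); (5|7)=-1, (2|7)=+1; sign (−1)^1·-1^3·+1^1 = +1.
(a,b)_17: α=1, u≡14; β=1, v≡8 (mod 17); (14|17)=-1, (8|17)=+1; sign (−1)^0·-1^1·+1^1 = -1.
(a,b)_3: α=1, u≡1; β=0, v≡1 (mod 3); (1|3)=+1, (1|3)=+1; sign (−1)^0·+1^0·+1^1 = +1.
(a,b)_43: α=0, u≡39; β=1, v≡41 (mod 43); (39|43)=-1, (41|43)=+1; sign (−1)^0·-1^1·+1^0 = -1.
Ram(1785, 1069453) = {5, 17, 19, 43}; no ℚ_5-point on the conic.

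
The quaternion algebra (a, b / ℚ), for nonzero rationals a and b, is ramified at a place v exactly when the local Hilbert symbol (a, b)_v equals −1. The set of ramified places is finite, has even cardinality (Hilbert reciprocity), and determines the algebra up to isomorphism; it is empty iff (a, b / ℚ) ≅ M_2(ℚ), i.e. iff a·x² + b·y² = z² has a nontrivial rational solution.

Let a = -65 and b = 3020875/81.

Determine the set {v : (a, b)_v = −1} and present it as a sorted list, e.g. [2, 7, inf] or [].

[2, 13]

Mod squares: a ≡ -65, b ≡ 715. Check v ∈ {∞, 2, 3, 5, 11, 13}.
v=2: v_2(a)=0, v_2(b)=0; units ≡ 7, 3 (mod 8); ε·ε+αω+βω = 1·1+0·1+0·0 ≡ 1  ⇒  (a,b)_2 = -1.
v=11: a=11^0·(≡1), b=11^1·(≡8) mod 11; (1|11)=+1, (8|11)=-1; (−1)^{0·1·5}·(+1)^1·(-1)^0 = +1.
v=13: a=13^1·(≡8), b=13^3·(≡12) mod 13; (8|13)=-1, (12|13)=+1; (−1)^{1·3·6}·(-1)^3·(+1)^1 = -1.
v=5: a=5^1·(≡2), b=5^3·(≡2) mod 5; (2|5)=-1, (2|5)=-1; (−1)^{1·3·2}·(-1)^3·(-1)^1 = +1.
v=∞: -65 < 0 and 715 > 0  ⇒  (a,b)_∞ = +1.
v=3: a=3^0·(≡1), b=3^-4·(≡1) mod 3; (1|3)=+1, (1|3)=+1; (−1)^{0·-4·1}·(+1)^-4·(+1)^0 = +1.
Ram(-65, 715) = {2, 13}; no ℚ_2-point on the conic.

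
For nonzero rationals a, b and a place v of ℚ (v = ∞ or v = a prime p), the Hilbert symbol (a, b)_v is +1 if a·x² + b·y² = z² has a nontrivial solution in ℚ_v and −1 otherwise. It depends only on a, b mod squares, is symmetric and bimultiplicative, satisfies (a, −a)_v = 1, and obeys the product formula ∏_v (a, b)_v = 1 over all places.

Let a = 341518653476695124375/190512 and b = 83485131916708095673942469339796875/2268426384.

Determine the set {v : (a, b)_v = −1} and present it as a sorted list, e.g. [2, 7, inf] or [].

Mod squares: a ≡ 35853, b ≡ 55883. Check v ∈ {∞, 2, 3, 5, 7, 11, 17, 19, 29, 37, 41, 47}.
v=5: a=5^4·(≡2), b=5^6·(≡3) mod 5; (2|5)=-1, (3|5)=-1; (−1)^{4·6·2}·(-1)^6·(-1)^4 = +1.
v=2: v_2(a)=-4, v_2(b)=-4; units ≡ 5, 3 (mod 8); ε·ε+αω+βω = 0·1+-4·1+-4·1 ≡ 0  ⇒  (a,b)_2 = +1.
v=∞: 35853 > 0 and 55883 > 0  ⇒  (a,b)_∞ = +1.
v=3: a=3^-5·(≡2), b=3^-10·(≡2) mod 3; (2|3)=-1, (2|3)=-1; (−1)^{-5·-10·1}·(-1)^-10·(-1)^-5 = -1.
v=11: a=11^4·(≡3), b=11^8·(≡5) mod 11; (3|11)=+1, (5|11)=+1; (−1)^{4·8·5}·(+1)^8·(+1)^4 = +1.
v=47: a=47^2·(≡19), b=47^3·(≡2) mod 47; (19|47)=-1, (2|47)=+1; (−1)^{2·3·23}·(-1)^3·(+1)^2 = -1.
v=41: a=41^2·(≡24), b=41^3·(≡8) mod 41; (24|41)=-1, (8|41)=+1; (−1)^{2·3·20}·(-1)^3·(+1)^2 = -1.
v=19: a=19^1·(≡1), b=19^2·(≡7) mod 19; (1|19)=+1, (7|19)=+1; (−1)^{1·2·9}·(+1)^2·(+1)^1 = +1.
v=7: a=7^-2·(≡5), b=7^-4·(≡1) mod 7; (5|7)=-1, (1|7)=+1; (−1)^{-2·-4·3}·(-1)^-4·(+1)^-2 = +1.
v=37: a=37^1·(≡27), b=37^2·(≡22) mod 37; (27|37)=+1, (22|37)=-1; (−1)^{1·2·18}·(+1)^2·(-1)^1 = -1.
v=17: a=17^1·(≡13), b=17^2·(≡8) mod 17; (13|17)=+1, (8|17)=+1; (−1)^{1·2·8}·(+1)^2·(+1)^1 = +1.
v=29: a=29^2·(≡24), b=29^3·(≡28) mod 29; (24|29)=+1, (28|29)=+1; (−1)^{2·3·14}·(+1)^3·(+1)^2 = +1.
|Ram(35853, 55883)| = 4, even; anisotropic at {3, 37, 41, 47}.

[3, 37, 41, 47]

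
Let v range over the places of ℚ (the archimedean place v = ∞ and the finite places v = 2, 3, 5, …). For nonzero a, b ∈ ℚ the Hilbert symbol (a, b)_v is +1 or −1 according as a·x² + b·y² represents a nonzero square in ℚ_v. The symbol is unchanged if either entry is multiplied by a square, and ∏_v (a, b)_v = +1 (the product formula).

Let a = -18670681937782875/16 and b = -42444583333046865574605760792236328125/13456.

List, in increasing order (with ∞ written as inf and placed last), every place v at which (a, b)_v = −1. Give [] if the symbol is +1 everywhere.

[3, 5, 13, 19, 31, inf]

(a, b) ≡ (-5115, -650845) mod (ℚ^×)²; places V = {2, 3, 5, 7, 11, 13, 17, 19, 29, 31, ∞}.
(a,b)_3: α=1, u≡2; β=2, v≡2 (mod 3); (2|3)=-1, (2|3)=-1; sign (−1)^0·-1^2·-1^1 = -1.
(a,b)_5: α=3, u≡2; β=13, v≡4 (mod 5); (2|5)=-1, (4|5)=+1; sign (−1)^0·-1^13·+1^3 = -1.
(a,b)_29: α=0, u≡18; β=-2, v≡26 (mod 29); (18|29)=-1, (26|29)=-1; sign (−1)^0·-1^-2·-1^0 = +1.
(a,b)_2: α=-4, β=-4; u≡5, v≡3 (mod 8); ε(u)ε(v)=0·1, αω(v)=-4·1, βω(u)=-4·1; sum ≡ 0  ⇒  +1.
(a,b)_7: α=2, u≡4; β=4, v≡1 (mod 7); (4|7)=+1, (1|7)=+1; sign (−1)^0·+1^4·+1^2 = +1.
(a,b)_13: α=4, u≡2; β=9, v≡8 (mod 13); (2|13)=-1, (8|13)=-1; sign (−1)^0·-1^9·-1^4 = -1.
(a,b)_19: α=2, u≡2; β=5, v≡15 (mod 19); (2|19)=-1, (15|19)=-1; sign (−1)^0·-1^5·-1^2 = -1.
(a,b)_11: α=1, u≡6; β=2, v≡5 (mod 11); (6|11)=-1, (5|11)=+1; sign (−1)^0·-1^2·+1^1 = +1.
(a,b)_17: α=2, u≡9; β=1, v≡16 (mod 17); (9|17)=+1, (16|17)=+1; sign (−1)^0·+1^1·+1^2 = +1.
(a,b)_31: α=1, u≡26; β=3, v≡23 (mod 31); (26|31)=-1, (23|31)=-1; sign (−1)^1·-1^3·-1^1 = -1.
(a,b)_∞: sgn(-5115)=−, sgn(-650845)=−, so -1.
(-5115, -650845 / ℚ) ramifies at {3, 5, 13, 19, 31, ∞}: a division algebra.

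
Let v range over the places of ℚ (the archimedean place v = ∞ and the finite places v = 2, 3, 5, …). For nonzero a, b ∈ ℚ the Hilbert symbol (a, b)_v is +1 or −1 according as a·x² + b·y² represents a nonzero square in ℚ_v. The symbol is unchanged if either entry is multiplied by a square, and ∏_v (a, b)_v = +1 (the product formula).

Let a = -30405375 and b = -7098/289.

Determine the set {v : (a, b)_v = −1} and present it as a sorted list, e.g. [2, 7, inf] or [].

[5, 7, 11, inf]

(a, b) ≡ (-15015, -42) mod (ℚ^×)²; places V = {2, 3, 5, 7, 11, 13, 17, ∞}.
(a,b)_3: α=5, u≡2; β=1, v≡1 (mod 3); (2|3)=-1, (1|3)=+1; sign (−1)^1·-1^1·+1^5 = +1.
(a,b)_13: α=1, u≡7; β=2, v≡12 (mod 13); (7|13)=-1, (12|13)=+1; sign (−1)^0·-1^2·+1^1 = +1.
(a,b)_2: α=0, β=1; u≡1, v≡3 (mod 8); ε(u)ε(v)=0·1, αω(v)=0·1, βω(u)=1·0; sum ≡ 0  ⇒  +1.
(a,b)_17: α=0, u≡9; β=-2, v≡8 (mod 17); (9|17)=+1, (8|17)=+1; sign (−1)^0·+1^-2·+1^0 = +1.
(a,b)_5: α=3, u≡2; β=0, v≡3 (mod 5); (2|5)=-1, (3|5)=-1; sign (−1)^0·-1^0·-1^3 = -1.
(a,b)_7: α=1, u≡1; β=1, v≡4 (mod 7); (1|7)=+1, (4|7)=+1; sign (−1)^1·+1^1·+1^1 = -1.
(a,b)_∞: sgn(-15015)=−, sgn(-42)=−, so -1.
(a,b)_11: α=1, u≡10; β=0, v≡10 (mod 11); (10|11)=-1, (10|11)=-1; sign (−1)^0·-1^0·-1^1 = -1.
|Ram(-15015, -42)| = 4, even; anisotropic at {5, 7, 11, ∞}.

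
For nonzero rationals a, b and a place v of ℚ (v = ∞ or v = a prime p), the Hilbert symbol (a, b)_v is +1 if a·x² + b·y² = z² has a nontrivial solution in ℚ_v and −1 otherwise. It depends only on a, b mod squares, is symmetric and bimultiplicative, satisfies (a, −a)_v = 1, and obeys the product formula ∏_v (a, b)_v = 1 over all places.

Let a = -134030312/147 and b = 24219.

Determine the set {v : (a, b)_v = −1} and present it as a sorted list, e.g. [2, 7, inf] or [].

(a, b) ≡ (-54366, 299) mod (ℚ^×)²; places V = {2, 3, 7, 13, 17, 23, 41, 43, ∞}.
(a,b)_2: α=3, β=0; u≡1, v≡3 (mod 8); ε(u)ε(v)=0·1, αω(v)=3·1, βω(u)=0·0; sum ≡ 1  ⇒  -1.
(a,b)_17: α=1, u≡2; β=0, v≡11 (mod 17); (2|17)=+1, (11|17)=-1; sign (−1)^0·+1^0·-1^1 = -1.
(a,b)_3: α=-1, u≡1; β=4, v≡2 (mod 3); (1|3)=+1, (2|3)=-1; sign (−1)^0·+1^4·-1^-1 = -1.
(a,b)_7: α=-2, u≡6; β=0, v≡6 (mod 7); (6|7)=-1, (6|7)=-1; sign (−1)^0·-1^0·-1^-2 = +1.
(a,b)_23: α=0, u≡8; β=1, v≡18 (mod 23); (8|23)=+1, (18|23)=+1; sign (−1)^0·+1^1·+1^0 = +1.
(a,b)_41: α=1, u≡6; β=0, v≡29 (mod 41); (6|41)=-1, (29|41)=-1; sign (−1)^0·-1^0·-1^1 = -1.
(a,b)_13: α=1, u≡4; β=1, v≡4 (mod 13); (4|13)=+1, (4|13)=+1; sign (−1)^0·+1^1·+1^1 = +1.
(a,b)_∞: sgn(-54366)=−, sgn(299)=+, so +1.
(a,b)_43: α=2, u≡34; β=0, v≡10 (mod 43); (34|43)=-1, (10|43)=+1; sign (−1)^0·-1^0·+1^2 = +1.
(-54366, 299 / ℚ) ramifies at {2, 3, 17, 41}: a division algebra.

[2, 3, 17, 41]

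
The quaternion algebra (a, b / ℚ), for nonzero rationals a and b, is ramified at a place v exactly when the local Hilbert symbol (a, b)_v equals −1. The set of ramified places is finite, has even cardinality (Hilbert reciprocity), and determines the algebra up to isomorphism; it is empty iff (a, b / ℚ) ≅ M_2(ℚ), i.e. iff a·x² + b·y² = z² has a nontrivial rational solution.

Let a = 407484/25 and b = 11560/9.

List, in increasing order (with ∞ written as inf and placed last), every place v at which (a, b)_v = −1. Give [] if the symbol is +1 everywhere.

[7, 11]

Mod squares: a ≡ 231, b ≡ 10. Check v ∈ {∞, 2, 3, 5, 7, 11, 17}.
v=3: a=3^3·(≡2), b=3^-2·(≡1) mod 3; (2|3)=-1, (1|3)=+1; (−1)^{3·-2·1}·(-1)^-2·(+1)^3 = +1.
v=17: a=17^0·(≡12), b=17^2·(≡12) mod 17; (12|17)=-1, (12|17)=-1; (−1)^{0·2·8}·(-1)^2·(-1)^0 = +1.
v=2: v_2(a)=2, v_2(b)=3; units ≡ 7, 5 (mod 8); ε·ε+αω+βω = 1·0+2·1+3·0 ≡ 0  ⇒  (a,b)_2 = +1.
v=∞: 231 > 0 and 10 > 0  ⇒  (a,b)_∞ = +1.
v=7: a=7^3·(≡3), b=7^0·(≡5) mod 7; (3|7)=-1, (5|7)=-1; (−1)^{3·0·3}·(-1)^0·(-1)^3 = -1.
v=11: a=11^1·(≡6), b=11^0·(≡6) mod 11; (6|11)=-1, (6|11)=-1; (−1)^{1·0·5}·(-1)^0·(-1)^1 = -1.
v=5: a=5^-2·(≡4), b=5^1·(≡3) mod 5; (4|5)=+1, (3|5)=-1; (−1)^{-2·1·2}·(+1)^1·(-1)^-2 = +1.
|Ram(231, 10)| = 2, even; anisotropic at {7, 11}.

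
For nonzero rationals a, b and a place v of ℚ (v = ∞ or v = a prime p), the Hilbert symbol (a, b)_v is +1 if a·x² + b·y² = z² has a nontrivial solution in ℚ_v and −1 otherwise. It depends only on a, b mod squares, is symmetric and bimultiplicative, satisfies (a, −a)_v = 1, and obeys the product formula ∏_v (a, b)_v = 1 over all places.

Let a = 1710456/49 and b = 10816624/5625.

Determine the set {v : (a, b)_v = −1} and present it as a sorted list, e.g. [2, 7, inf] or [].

(a, b) ≡ (3534, 676039) mod (ℚ^×)²; places V = {2, 3, 5, 7, 11, 13, 17, 19, 23, 31, ∞}.
(a,b)_7: α=-2, u≡6; β=1, v≡6 (mod 7); (6|7)=-1, (6|7)=-1; sign (−1)^0·-1^1·-1^-2 = -1.
(a,b)_5: α=0, u≡4; β=-4, v≡1 (mod 5); (4|5)=+1, (1|5)=+1; sign (−1)^0·+1^-4·+1^0 = +1.
(a,b)_13: α=0, u≡2; β=1, v≡1 (mod 13); (2|13)=-1, (1|13)=+1; sign (−1)^0·-1^1·+1^0 = -1.
(a,b)_23: α=0, u≡5; β=1, v≡20 (mod 23); (5|23)=-1, (20|23)=-1; sign (−1)^0·-1^1·-1^0 = -1.
(a,b)_31: α=1, u≡17; β=0, v≡3 (mod 31); (17|31)=-1, (3|31)=-1; sign (−1)^0·-1^0·-1^1 = -1.
(a,b)_3: α=1, u≡2; β=-2, v≡1 (mod 3); (2|3)=-1, (1|3)=+1; sign (−1)^0·-1^-2·+1^1 = +1.
(a,b)_2: α=3, β=4; u≡7, v≡7 (mod 8); ε(u)ε(v)=1·1, αω(v)=3·0, βω(u)=4·0; sum ≡ 1  ⇒  -1.
(a,b)_11: α=2, u≡9; β=0, v≡4 (mod 11); (9|11)=+1, (4|11)=+1; sign (−1)^0·+1^0·+1^2 = +1.
(a,b)_19: α=1, u≡14; β=1, v≡18 (mod 19); (14|19)=-1, (18|19)=-1; sign (−1)^1·-1^1·-1^1 = -1.
(a,b)_17: α=0, u≡8; β=1, v≡2 (mod 17); (8|17)=+1, (2|17)=+1; sign (−1)^0·+1^1·+1^0 = +1.
(a,b)_∞: sgn(3534)=+, sgn(676039)=+, so +1.
(3534, 676039 / ℚ) ramifies at {2, 7, 13, 19, 23, 31}: a division algebra.

[2, 7, 13, 19, 23, 31]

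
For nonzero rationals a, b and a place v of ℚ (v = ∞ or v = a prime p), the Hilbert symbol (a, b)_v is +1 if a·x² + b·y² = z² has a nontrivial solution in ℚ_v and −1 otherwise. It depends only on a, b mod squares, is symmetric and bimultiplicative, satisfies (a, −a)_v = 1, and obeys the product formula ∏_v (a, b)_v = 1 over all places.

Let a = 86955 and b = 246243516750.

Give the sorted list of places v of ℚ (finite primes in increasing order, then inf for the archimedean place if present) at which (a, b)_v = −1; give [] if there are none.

[3, 17]

(a, b) ≡ (86955, 1138830) mod (ℚ^×)²; places V = {2, 3, 5, 7, 11, 17, 29, 31, ∞}.
(a,b)_∞: sgn(86955)=+, sgn(1138830)=+, so +1.
(a,b)_3: α=1, u≡2; β=3, v≡2 (mod 3); (2|3)=-1, (2|3)=-1; sign (−1)^1·-1^3·-1^1 = -1.
(a,b)_5: α=1, u≡1; β=3, v≡4 (mod 5); (1|5)=+1, (4|5)=+1; sign (−1)^0·+1^3·+1^1 = +1.
(a,b)_31: α=1, u≡15; β=2, v≡19 (mod 31); (15|31)=-1, (19|31)=+1; sign (−1)^0·-1^2·+1^1 = +1.
(a,b)_2: α=0, β=1; u≡3, v≡7 (mod 8); ε(u)ε(v)=1·1, αω(v)=0·0, βω(u)=1·1; sum ≡ 0  ⇒  +1.
(a,b)_11: α=1, u≡7; β=1, v≡4 (mod 11); (7|11)=-1, (4|11)=+1; sign (−1)^1·-1^1·+1^1 = +1.
(a,b)_7: α=0, u≡1; β=1, v≡6 (mod 7); (1|7)=+1, (6|7)=-1; sign (−1)^0·+1^1·-1^0 = +1.
(a,b)_17: α=1, u≡15; β=1, v≡3 (mod 17); (15|17)=+1, (3|17)=-1; sign (−1)^0·+1^1·-1^1 = -1.
(a,b)_29: α=0, u≡13; β=1, v≡4 (mod 29); (13|29)=+1, (4|29)=+1; sign (−1)^0·+1^1·+1^0 = +1.
(86955, 1138830 / ℚ) ramifies at {3, 17}: a division algebra.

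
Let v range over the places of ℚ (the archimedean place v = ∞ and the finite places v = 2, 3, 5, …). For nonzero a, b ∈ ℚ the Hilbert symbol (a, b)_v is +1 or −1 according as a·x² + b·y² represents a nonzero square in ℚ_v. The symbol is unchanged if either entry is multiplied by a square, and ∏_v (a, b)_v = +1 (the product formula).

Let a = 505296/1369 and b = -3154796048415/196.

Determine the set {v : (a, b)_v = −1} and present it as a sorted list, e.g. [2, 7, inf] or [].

[3, 19, 29, 31]

(a, b) ≡ (29, -256215) mod (ℚ^×)²; places V = {2, 3, 5, 7, 11, 19, 29, 31, 37, ∞}.
(a,b)_29: α=1, u≡4; β=3, v≡14 (mod 29); (4|29)=+1, (14|29)=-1; sign (−1)^0·+1^3·-1^1 = -1.
(a,b)_3: α=2, u≡2; β=1, v≡2 (mod 3); (2|3)=-1, (2|3)=-1; sign (−1)^0·-1^1·-1^2 = -1.
(a,b)_19: α=0, u≡10; β=1, v≡11 (mod 19); (10|19)=-1, (11|19)=+1; sign (−1)^0·-1^1·+1^0 = -1.
(a,b)_7: α=0, u≡2; β=-2, v≡6 (mod 7); (2|7)=+1, (6|7)=-1; sign (−1)^0·+1^-2·-1^0 = +1.
(a,b)_5: α=0, u≡4; β=1, v≡2 (mod 5); (4|5)=+1, (2|5)=-1; sign (−1)^0·+1^1·-1^0 = +1.
(a,b)_31: α=0, u≡24; β=1, v≡6 (mod 31); (24|31)=-1, (6|31)=-1; sign (−1)^0·-1^1·-1^0 = -1.
(a,b)_11: α=2, u≡8; β=4, v≡2 (mod 11); (8|11)=-1, (2|11)=-1; sign (−1)^0·-1^4·-1^2 = +1.
(a,b)_37: α=-2, u≡24; β=0, v≡26 (mod 37); (24|37)=-1, (26|37)=+1; sign (−1)^0·-1^0·+1^-2 = +1.
(a,b)_2: α=4, β=-2; u≡5, v≡1 (mod 8); ε(u)ε(v)=0·0, αω(v)=4·0, βω(u)=-2·1; sum ≡ 0  ⇒  +1.
(a,b)_∞: sgn(29)=+, sgn(-256215)=−, so +1.
|Ram(29, -256215)| = 4, even; anisotropic at {3, 19, 29, 31}.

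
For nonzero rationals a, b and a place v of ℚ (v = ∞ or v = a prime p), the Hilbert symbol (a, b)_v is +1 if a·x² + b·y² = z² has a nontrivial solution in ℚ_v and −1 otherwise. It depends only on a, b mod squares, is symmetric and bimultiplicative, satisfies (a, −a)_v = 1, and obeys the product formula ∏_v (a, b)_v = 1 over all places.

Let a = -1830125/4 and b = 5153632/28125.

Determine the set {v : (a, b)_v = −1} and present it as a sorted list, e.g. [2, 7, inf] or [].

[5, 11]

(a, b) ≡ (-5, 110) mod (ℚ^×)²; places V = {2, 3, 5, 11, ∞}.
(a,b)_3: α=0, u≡1; β=-2, v≡2 (mod 3); (1|3)=+1, (2|3)=-1; sign (−1)^0·+1^-2·-1^0 = +1.
(a,b)_11: α=4, u≡10; β=5, v≡6 (mod 11); (10|11)=-1, (6|11)=-1; sign (−1)^0·-1^5·-1^4 = -1.
(a,b)_∞: sgn(-5)=−, sgn(110)=+, so +1.
(a,b)_2: α=-2, β=5; u≡3, v≡7 (mod 8); ε(u)ε(v)=1·1, αω(v)=-2·0, βω(u)=5·1; sum ≡ 0  ⇒  +1.
(a,b)_5: α=3, u≡1; β=-5, v≡3 (mod 5); (1|5)=+1, (3|5)=-1; sign (−1)^0·+1^-5·-1^3 = -1.
Ram(-5, 110) = {5, 11}; no ℚ_5-point on the conic.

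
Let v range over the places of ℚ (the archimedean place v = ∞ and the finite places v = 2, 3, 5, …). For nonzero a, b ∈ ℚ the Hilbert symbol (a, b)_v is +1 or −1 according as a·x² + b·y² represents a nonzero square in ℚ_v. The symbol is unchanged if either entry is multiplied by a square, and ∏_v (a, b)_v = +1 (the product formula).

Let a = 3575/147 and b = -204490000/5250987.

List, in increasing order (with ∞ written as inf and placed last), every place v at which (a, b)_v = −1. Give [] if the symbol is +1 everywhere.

[3, 11]

Mod squares: a ≡ 429, b ≡ -3. Check v ∈ {∞, 2, 3, 5, 7, 11, 13}.
v=5: a=5^2·(≡4), b=5^4·(≡3) mod 5; (4|5)=+1, (3|5)=-1; (−1)^{2·4·2}·(+1)^4·(-1)^2 = +1.
v=13: a=13^1·(≡7), b=13^2·(≡1) mod 13; (7|13)=-1, (1|13)=+1; (−1)^{1·2·6}·(-1)^2·(+1)^1 = +1.
v=11: a=11^1·(≡7), b=11^2·(≡8) mod 11; (7|11)=-1, (8|11)=-1; (−1)^{1·2·5}·(-1)^2·(-1)^1 = -1.
v=7: a=7^-2·(≡4), b=7^-4·(≡2) mod 7; (4|7)=+1, (2|7)=+1; (−1)^{-2·-4·3}·(+1)^-4·(+1)^-2 = +1.
v=2: v_2(a)=0, v_2(b)=4; units ≡ 5, 5 (mod 8); ε·ε+αω+βω = 0·0+0·1+4·1 ≡ 0  ⇒  (a,b)_2 = +1.
v=∞: 429 > 0 and -3 < 0  ⇒  (a,b)_∞ = +1.
v=3: a=3^-1·(≡2), b=3^-7·(≡2) mod 3; (2|3)=-1, (2|3)=-1; (−1)^{-1·-7·1}·(-1)^-7·(-1)^-1 = -1.
(429, -3 / ℚ) ramifies at {3, 11}: a division algebra.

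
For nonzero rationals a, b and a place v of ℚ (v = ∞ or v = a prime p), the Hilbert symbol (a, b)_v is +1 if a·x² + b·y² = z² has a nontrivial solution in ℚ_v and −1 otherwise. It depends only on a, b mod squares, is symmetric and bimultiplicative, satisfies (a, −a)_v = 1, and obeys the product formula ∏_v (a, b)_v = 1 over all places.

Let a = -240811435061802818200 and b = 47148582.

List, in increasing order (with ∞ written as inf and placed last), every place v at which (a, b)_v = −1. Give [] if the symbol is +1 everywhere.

[3, 13]

(a, b) ≡ (-38998, 49062) mod (ℚ^×)²; places V = {2, 3, 5, 13, 17, 31, 37, ∞}.
(a,b)_17: α=3, u≡13; β=1, v≡15 (mod 17); (13|17)=+1, (15|17)=+1; sign (−1)^0·+1^1·+1^3 = +1.
(a,b)_13: α=2, u≡8; β=1, v≡9 (mod 13); (8|13)=-1, (9|13)=+1; sign (−1)^0·-1^1·+1^2 = -1.
(a,b)_5: α=2, u≡2; β=0, v≡2 (mod 5); (2|5)=-1, (2|5)=-1; sign (−1)^0·-1^0·-1^2 = +1.
(a,b)_37: α=3, u≡13; β=1, v≡6 (mod 37); (13|37)=-1, (6|37)=-1; sign (−1)^0·-1^1·-1^3 = +1.
(a,b)_31: α=5, u≡26; β=2, v≡20 (mod 31); (26|31)=-1, (20|31)=+1; sign (−1)^0·-1^2·+1^5 = +1.
(a,b)_∞: sgn(-38998)=−, sgn(49062)=+, so +1.
(a,b)_2: α=3, β=1; u≡5, v≡3 (mod 8); ε(u)ε(v)=0·1, αω(v)=3·1, βω(u)=1·1; sum ≡ 0  ⇒  +1.
(a,b)_3: α=0, u≡2; β=1, v≡1 (mod 3); (2|3)=-1, (1|3)=+1; sign (−1)^0·-1^1·+1^0 = -1.
(-38998, 49062 / ℚ) ramifies at {3, 13}: a division algebra.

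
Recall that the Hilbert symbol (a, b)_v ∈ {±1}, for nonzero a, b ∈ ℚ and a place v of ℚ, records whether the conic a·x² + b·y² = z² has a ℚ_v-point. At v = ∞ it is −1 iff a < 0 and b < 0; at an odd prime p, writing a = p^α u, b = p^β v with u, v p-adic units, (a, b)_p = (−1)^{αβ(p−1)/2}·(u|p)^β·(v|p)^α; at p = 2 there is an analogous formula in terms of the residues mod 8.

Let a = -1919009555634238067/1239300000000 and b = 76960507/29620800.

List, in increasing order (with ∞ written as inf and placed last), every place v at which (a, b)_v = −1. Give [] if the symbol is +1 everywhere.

[7, 13]

Mod squares: a ≡ -40579, b ≡ 6851. Check v ∈ {∞, 2, 3, 5, 7, 11, 13, 17, 19, 23, 31}.
v=13: a=13^2·(≡6), b=13^1·(≡8) mod 13; (6|13)=-1, (8|13)=-1; (−1)^{2·1·6}·(-1)^1·(-1)^2 = -1.
v=17: a=17^-1·(≡12), b=17^-1·(≡14) mod 17; (12|17)=-1, (14|17)=-1; (−1)^{-1·-1·8}·(-1)^-1·(-1)^-1 = +1.
v=11: a=11^1·(≡10), b=11^-2·(≡5) mod 11; (10|11)=-1, (5|11)=+1; (−1)^{1·-2·5}·(-1)^-2·(+1)^1 = +1.
v=7: a=7^3·(≡3), b=7^0·(≡6) mod 7; (3|7)=-1, (6|7)=-1; (−1)^{3·0·3}·(-1)^0·(-1)^3 = -1.
v=23: a=23^4·(≡4), b=23^2·(≡5) mod 23; (4|23)=+1, (5|23)=-1; (−1)^{4·2·11}·(+1)^2·(-1)^4 = +1.
v=3: a=3^-6·(≡2), b=3^-2·(≡2) mod 3; (2|3)=-1, (2|3)=-1; (−1)^{-6·-2·1}·(-1)^-2·(-1)^-6 = +1.
v=31: a=31^3·(≡30), b=31^1·(≡10) mod 31; (30|31)=-1, (10|31)=+1; (−1)^{3·1·15}·(-1)^1·(+1)^3 = +1.
v=5: a=5^-8·(≡1), b=5^-2·(≡1) mod 5; (1|5)=+1, (1|5)=+1; (−1)^{-8·-2·2}·(+1)^-2·(+1)^-8 = +1.
v=19: a=19^2·(≡16), b=19^2·(≡5) mod 19; (16|19)=+1, (5|19)=+1; (−1)^{2·2·9}·(+1)^2·(+1)^2 = +1.
v=2: v_2(a)=-8, v_2(b)=-6; units ≡ 5, 3 (mod 8); ε·ε+αω+βω = 0·1+-8·1+-6·1 ≡ 0  ⇒  (a,b)_2 = +1.
v=∞: -40579 < 0 and 6851 > 0  ⇒  (a,b)_∞ = +1.
|Ram(-40579, 6851)| = 2, even; anisotropic at {7, 13}.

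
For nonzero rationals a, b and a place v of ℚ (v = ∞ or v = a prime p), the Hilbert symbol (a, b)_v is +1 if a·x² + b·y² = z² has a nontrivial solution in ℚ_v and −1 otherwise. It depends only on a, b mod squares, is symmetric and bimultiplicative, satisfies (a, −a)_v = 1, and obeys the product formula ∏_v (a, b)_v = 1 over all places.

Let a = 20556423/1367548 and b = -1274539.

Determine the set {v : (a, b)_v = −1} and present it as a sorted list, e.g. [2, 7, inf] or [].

[19, 37]

(a, b) ≡ (4921, -19) mod (ℚ^×)²; places V = {2, 3, 7, 13, 17, 19, 37, ∞}.
(a,b)_37: α=1, u≡22; β=2, v≡31 (mod 37); (22|37)=-1, (31|37)=-1; sign (−1)^0·-1^2·-1^1 = -1.
(a,b)_3: α=4, u≡1; β=0, v≡2 (mod 3); (1|3)=+1, (2|3)=-1; sign (−1)^0·+1^0·-1^4 = +1.
(a,b)_2: α=-2, β=0; u≡1, v≡5 (mod 8); ε(u)ε(v)=0·0, αω(v)=-2·1, βω(u)=0·0; sum ≡ 0  ⇒  +1.
(a,b)_17: α=-2, u≡1; β=0, v≡2 (mod 17); (1|17)=+1, (2|17)=+1; sign (−1)^0·+1^0·+1^-2 = +1.
(a,b)_13: α=-2, u≡5; β=0, v≡7 (mod 13); (5|13)=-1, (7|13)=-1; sign (−1)^0·-1^0·-1^-2 = +1.
(a,b)_19: α=3, u≡13; β=1, v≡8 (mod 19); (13|19)=-1, (8|19)=-1; sign (−1)^1·-1^1·-1^3 = -1.
(a,b)_∞: sgn(4921)=+, sgn(-19)=−, so +1.
(a,b)_7: α=-1, u≡6; β=2, v≡1 (mod 7); (6|7)=-1, (1|7)=+1; sign (−1)^0·-1^2·+1^-1 = +1.
Ram(4921, -19) = {19, 37}; no ℚ_19-point on the conic.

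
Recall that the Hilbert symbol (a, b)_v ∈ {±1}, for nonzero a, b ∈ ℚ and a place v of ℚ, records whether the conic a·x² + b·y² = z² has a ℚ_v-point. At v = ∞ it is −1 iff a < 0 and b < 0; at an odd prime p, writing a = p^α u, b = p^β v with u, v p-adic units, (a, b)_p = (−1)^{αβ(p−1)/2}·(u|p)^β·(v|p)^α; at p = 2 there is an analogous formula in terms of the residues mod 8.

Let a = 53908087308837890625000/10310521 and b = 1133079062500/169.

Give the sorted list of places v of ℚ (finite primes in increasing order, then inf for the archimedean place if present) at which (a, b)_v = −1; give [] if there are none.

(a, b) ≡ (2170, 385) mod (ℚ^×)²; places V = {2, 3, 5, 7, 11, 13, 19, 31, ∞}.
(a,b)_31: α=3, u≡20; β=2, v≡27 (mod 31); (20|31)=+1, (27|31)=-1; sign (−1)^0·+1^2·-1^3 = -1.
(a,b)_7: α=7, u≡4; β=3, v≡6 (mod 7); (4|7)=+1, (6|7)=-1; sign (−1)^1·+1^3·-1^7 = +1.
(a,b)_5: α=15, u≡1; β=7, v≡3 (mod 5); (1|5)=+1, (3|5)=-1; sign (−1)^0·+1^7·-1^15 = -1.
(a,b)_2: α=3, β=2; u≡5, v≡1 (mod 8); ε(u)ε(v)=0·0, αω(v)=3·0, βω(u)=2·1; sum ≡ 0  ⇒  +1.
(a,b)_13: α=-4, u≡1; β=-2, v≡8 (mod 13); (1|13)=+1, (8|13)=-1; sign (−1)^0·+1^-2·-1^-4 = +1.
(a,b)_19: α=-2, u≡11; β=0, v≡4 (mod 19); (11|19)=+1, (4|19)=+1; sign (−1)^0·+1^0·+1^-2 = +1.
(a,b)_3: α=2, u≡1; β=0, v≡1 (mod 3); (1|3)=+1, (1|3)=+1; sign (−1)^0·+1^0·+1^2 = +1.
(a,b)_11: α=0, u≡9; β=1, v≡2 (mod 11); (9|11)=+1, (2|11)=-1; sign (−1)^0·+1^1·-1^0 = +1.
(a,b)_∞: sgn(2170)=+, sgn(385)=+, so +1.
Ram(2170, 385) = {5, 31}; no ℚ_5-point on the conic.

[5, 31]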